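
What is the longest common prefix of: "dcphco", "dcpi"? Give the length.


Words: dcphco, dcpi
  Position 0: all 'd' => match
  Position 1: all 'c' => match
  Position 2: all 'p' => match
  Position 3: ('h', 'i') => mismatch, stop
LCP = "dcp" (length 3)

3


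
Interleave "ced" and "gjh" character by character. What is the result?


Interleaving "ced" and "gjh":
  Position 0: 'c' from first, 'g' from second => "cg"
  Position 1: 'e' from first, 'j' from second => "ej"
  Position 2: 'd' from first, 'h' from second => "dh"
Result: cgejdh

cgejdh


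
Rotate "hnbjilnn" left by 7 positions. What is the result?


Input: "hnbjilnn", rotate left by 7
First 7 characters: "hnbjiln"
Remaining characters: "n"
Concatenate remaining + first: "n" + "hnbjiln" = "nhnbjiln"

nhnbjiln


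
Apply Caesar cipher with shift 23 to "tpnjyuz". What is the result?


Caesar cipher: shift "tpnjyuz" by 23
  't' (pos 19) + 23 = pos 16 = 'q'
  'p' (pos 15) + 23 = pos 12 = 'm'
  'n' (pos 13) + 23 = pos 10 = 'k'
  'j' (pos 9) + 23 = pos 6 = 'g'
  'y' (pos 24) + 23 = pos 21 = 'v'
  'u' (pos 20) + 23 = pos 17 = 'r'
  'z' (pos 25) + 23 = pos 22 = 'w'
Result: qmkgvrw

qmkgvrw


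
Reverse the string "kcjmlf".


Input: kcjmlf
Reading characters right to left:
  Position 5: 'f'
  Position 4: 'l'
  Position 3: 'm'
  Position 2: 'j'
  Position 1: 'c'
  Position 0: 'k'
Reversed: flmjck

flmjck


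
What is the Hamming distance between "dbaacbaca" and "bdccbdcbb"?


Comparing "dbaacbaca" and "bdccbdcbb" position by position:
  Position 0: 'd' vs 'b' => differ
  Position 1: 'b' vs 'd' => differ
  Position 2: 'a' vs 'c' => differ
  Position 3: 'a' vs 'c' => differ
  Position 4: 'c' vs 'b' => differ
  Position 5: 'b' vs 'd' => differ
  Position 6: 'a' vs 'c' => differ
  Position 7: 'c' vs 'b' => differ
  Position 8: 'a' vs 'b' => differ
Total differences (Hamming distance): 9

9


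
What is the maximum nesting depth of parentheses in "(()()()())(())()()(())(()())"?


Input: "(()()()())(())()()(())(()())"
Tracking depth:
  Position 0 '(': depth becomes 1
  Position 1 '(': depth becomes 2
  Position 2 ')': depth becomes 1
  Position 3 '(': depth becomes 2
  Position 4 ')': depth becomes 1
  Position 5 '(': depth becomes 2
  Position 6 ')': depth becomes 1
  Position 7 '(': depth becomes 2
  Position 8 ')': depth becomes 1
  Position 9 ')': depth becomes 0
  Position 10 '(': depth becomes 1
  Position 11 '(': depth becomes 2
  Position 12 ')': depth becomes 1
  Position 13 ')': depth becomes 0
  Position 14 '(': depth becomes 1
  Position 15 ')': depth becomes 0
  Position 16 '(': depth becomes 1
  Position 17 ')': depth becomes 0
  Position 18 '(': depth becomes 1
  Position 19 '(': depth becomes 2
  Position 20 ')': depth becomes 1
  Position 21 ')': depth becomes 0
  Position 22 '(': depth becomes 1
  Position 23 '(': depth becomes 2
  Position 24 ')': depth becomes 1
  Position 25 '(': depth becomes 2
  Position 26 ')': depth becomes 1
  Position 27 ')': depth becomes 0
Maximum depth reached: 2

2


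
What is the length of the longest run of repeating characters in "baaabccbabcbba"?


Input: "baaabccbabcbba"
Scanning for longest run:
  Position 1 ('a'): new char, reset run to 1
  Position 2 ('a'): continues run of 'a', length=2
  Position 3 ('a'): continues run of 'a', length=3
  Position 4 ('b'): new char, reset run to 1
  Position 5 ('c'): new char, reset run to 1
  Position 6 ('c'): continues run of 'c', length=2
  Position 7 ('b'): new char, reset run to 1
  Position 8 ('a'): new char, reset run to 1
  Position 9 ('b'): new char, reset run to 1
  Position 10 ('c'): new char, reset run to 1
  Position 11 ('b'): new char, reset run to 1
  Position 12 ('b'): continues run of 'b', length=2
  Position 13 ('a'): new char, reset run to 1
Longest run: 'a' with length 3

3


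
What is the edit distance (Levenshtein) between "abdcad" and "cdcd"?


Computing edit distance: "abdcad" -> "cdcd"
DP table:
           c    d    c    d
      0    1    2    3    4
  a   1    1    2    3    4
  b   2    2    2    3    4
  d   3    3    2    3    3
  c   4    3    3    2    3
  a   5    4    4    3    3
  d   6    5    4    4    3
Edit distance = dp[6][4] = 3

3


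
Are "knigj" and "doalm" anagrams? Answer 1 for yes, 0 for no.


Strings: "knigj", "doalm"
Sorted first:  gijkn
Sorted second: adlmo
Differ at position 0: 'g' vs 'a' => not anagrams

0


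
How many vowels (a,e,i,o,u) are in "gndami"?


Input: gndami
Checking each character:
  'g' at position 0: consonant
  'n' at position 1: consonant
  'd' at position 2: consonant
  'a' at position 3: vowel (running total: 1)
  'm' at position 4: consonant
  'i' at position 5: vowel (running total: 2)
Total vowels: 2

2


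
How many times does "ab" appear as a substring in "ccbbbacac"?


Searching for "ab" in "ccbbbacac"
Scanning each position:
  Position 0: "cc" => no
  Position 1: "cb" => no
  Position 2: "bb" => no
  Position 3: "bb" => no
  Position 4: "ba" => no
  Position 5: "ac" => no
  Position 6: "ca" => no
  Position 7: "ac" => no
Total occurrences: 0

0


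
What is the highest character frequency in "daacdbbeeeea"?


Input: daacdbbeeeea
Character counts:
  'a': 3
  'b': 2
  'c': 1
  'd': 2
  'e': 4
Maximum frequency: 4

4


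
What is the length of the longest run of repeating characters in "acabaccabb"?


Input: "acabaccabb"
Scanning for longest run:
  Position 1 ('c'): new char, reset run to 1
  Position 2 ('a'): new char, reset run to 1
  Position 3 ('b'): new char, reset run to 1
  Position 4 ('a'): new char, reset run to 1
  Position 5 ('c'): new char, reset run to 1
  Position 6 ('c'): continues run of 'c', length=2
  Position 7 ('a'): new char, reset run to 1
  Position 8 ('b'): new char, reset run to 1
  Position 9 ('b'): continues run of 'b', length=2
Longest run: 'c' with length 2

2


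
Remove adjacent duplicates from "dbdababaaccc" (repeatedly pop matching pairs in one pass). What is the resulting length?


Input: dbdababaaccc
Stack-based adjacent duplicate removal:
  Read 'd': push. Stack: d
  Read 'b': push. Stack: db
  Read 'd': push. Stack: dbd
  Read 'a': push. Stack: dbda
  Read 'b': push. Stack: dbdab
  Read 'a': push. Stack: dbdaba
  Read 'b': push. Stack: dbdabab
  Read 'a': push. Stack: dbdababa
  Read 'a': matches stack top 'a' => pop. Stack: dbdabab
  Read 'c': push. Stack: dbdababc
  Read 'c': matches stack top 'c' => pop. Stack: dbdabab
  Read 'c': push. Stack: dbdababc
Final stack: "dbdababc" (length 8)

8


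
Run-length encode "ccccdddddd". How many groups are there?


Input: ccccdddddd
Scanning for consecutive runs:
  Group 1: 'c' x 4 (positions 0-3)
  Group 2: 'd' x 6 (positions 4-9)
Total groups: 2

2


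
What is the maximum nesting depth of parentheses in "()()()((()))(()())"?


Input: "()()()((()))(()())"
Tracking depth:
  Position 0 '(': depth becomes 1
  Position 1 ')': depth becomes 0
  Position 2 '(': depth becomes 1
  Position 3 ')': depth becomes 0
  Position 4 '(': depth becomes 1
  Position 5 ')': depth becomes 0
  Position 6 '(': depth becomes 1
  Position 7 '(': depth becomes 2
  Position 8 '(': depth becomes 3
  Position 9 ')': depth becomes 2
  Position 10 ')': depth becomes 1
  Position 11 ')': depth becomes 0
  Position 12 '(': depth becomes 1
  Position 13 '(': depth becomes 2
  Position 14 ')': depth becomes 1
  Position 15 '(': depth becomes 2
  Position 16 ')': depth becomes 1
  Position 17 ')': depth becomes 0
Maximum depth reached: 3

3


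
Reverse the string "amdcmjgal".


Input: amdcmjgal
Reading characters right to left:
  Position 8: 'l'
  Position 7: 'a'
  Position 6: 'g'
  Position 5: 'j'
  Position 4: 'm'
  Position 3: 'c'
  Position 2: 'd'
  Position 1: 'm'
  Position 0: 'a'
Reversed: lagjmcdma

lagjmcdma


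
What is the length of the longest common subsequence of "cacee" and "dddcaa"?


LCS of "cacee" and "dddcaa"
DP table:
           d    d    d    c    a    a
      0    0    0    0    0    0    0
  c   0    0    0    0    1    1    1
  a   0    0    0    0    1    2    2
  c   0    0    0    0    1    2    2
  e   0    0    0    0    1    2    2
  e   0    0    0    0    1    2    2
LCS length = dp[5][6] = 2

2


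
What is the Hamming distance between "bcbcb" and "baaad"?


Comparing "bcbcb" and "baaad" position by position:
  Position 0: 'b' vs 'b' => same
  Position 1: 'c' vs 'a' => differ
  Position 2: 'b' vs 'a' => differ
  Position 3: 'c' vs 'a' => differ
  Position 4: 'b' vs 'd' => differ
Total differences (Hamming distance): 4

4


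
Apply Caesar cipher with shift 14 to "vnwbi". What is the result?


Caesar cipher: shift "vnwbi" by 14
  'v' (pos 21) + 14 = pos 9 = 'j'
  'n' (pos 13) + 14 = pos 1 = 'b'
  'w' (pos 22) + 14 = pos 10 = 'k'
  'b' (pos 1) + 14 = pos 15 = 'p'
  'i' (pos 8) + 14 = pos 22 = 'w'
Result: jbkpw

jbkpw


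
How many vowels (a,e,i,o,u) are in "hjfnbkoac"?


Input: hjfnbkoac
Checking each character:
  'h' at position 0: consonant
  'j' at position 1: consonant
  'f' at position 2: consonant
  'n' at position 3: consonant
  'b' at position 4: consonant
  'k' at position 5: consonant
  'o' at position 6: vowel (running total: 1)
  'a' at position 7: vowel (running total: 2)
  'c' at position 8: consonant
Total vowels: 2

2


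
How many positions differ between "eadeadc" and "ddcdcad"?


Comparing "eadeadc" and "ddcdcad" position by position:
  Position 0: 'e' vs 'd' => DIFFER
  Position 1: 'a' vs 'd' => DIFFER
  Position 2: 'd' vs 'c' => DIFFER
  Position 3: 'e' vs 'd' => DIFFER
  Position 4: 'a' vs 'c' => DIFFER
  Position 5: 'd' vs 'a' => DIFFER
  Position 6: 'c' vs 'd' => DIFFER
Positions that differ: 7

7


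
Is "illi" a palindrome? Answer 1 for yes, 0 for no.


Input: illi
Reversed: illi
  Compare pos 0 ('i') with pos 3 ('i'): match
  Compare pos 1 ('l') with pos 2 ('l'): match
Result: palindrome

1


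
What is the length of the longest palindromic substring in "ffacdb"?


Input: "ffacdb"
Checking substrings for palindromes:
  [0:2] "ff" (len 2) => palindrome
Longest palindromic substring: "ff" with length 2

2


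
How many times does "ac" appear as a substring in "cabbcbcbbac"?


Searching for "ac" in "cabbcbcbbac"
Scanning each position:
  Position 0: "ca" => no
  Position 1: "ab" => no
  Position 2: "bb" => no
  Position 3: "bc" => no
  Position 4: "cb" => no
  Position 5: "bc" => no
  Position 6: "cb" => no
  Position 7: "bb" => no
  Position 8: "ba" => no
  Position 9: "ac" => MATCH
Total occurrences: 1

1


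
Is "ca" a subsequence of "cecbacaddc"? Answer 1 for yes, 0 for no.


Check if "ca" is a subsequence of "cecbacaddc"
Greedy scan:
  Position 0 ('c'): matches sub[0] = 'c'
  Position 1 ('e'): no match needed
  Position 2 ('c'): no match needed
  Position 3 ('b'): no match needed
  Position 4 ('a'): matches sub[1] = 'a'
  Position 5 ('c'): no match needed
  Position 6 ('a'): no match needed
  Position 7 ('d'): no match needed
  Position 8 ('d'): no match needed
  Position 9 ('c'): no match needed
All 2 characters matched => is a subsequence

1


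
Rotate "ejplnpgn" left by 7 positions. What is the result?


Input: "ejplnpgn", rotate left by 7
First 7 characters: "ejplnpg"
Remaining characters: "n"
Concatenate remaining + first: "n" + "ejplnpg" = "nejplnpg"

nejplnpg


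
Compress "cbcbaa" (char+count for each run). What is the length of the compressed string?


Input: cbcbaa
Runs:
  'c' x 1 => "c1"
  'b' x 1 => "b1"
  'c' x 1 => "c1"
  'b' x 1 => "b1"
  'a' x 2 => "a2"
Compressed: "c1b1c1b1a2"
Compressed length: 10

10


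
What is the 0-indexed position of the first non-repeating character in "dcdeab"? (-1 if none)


Input: dcdeab
Character frequencies:
  'a': 1
  'b': 1
  'c': 1
  'd': 2
  'e': 1
Scanning left to right for freq == 1:
  Position 0 ('d'): freq=2, skip
  Position 1 ('c'): unique! => answer = 1

1


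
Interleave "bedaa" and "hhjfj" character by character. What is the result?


Interleaving "bedaa" and "hhjfj":
  Position 0: 'b' from first, 'h' from second => "bh"
  Position 1: 'e' from first, 'h' from second => "eh"
  Position 2: 'd' from first, 'j' from second => "dj"
  Position 3: 'a' from first, 'f' from second => "af"
  Position 4: 'a' from first, 'j' from second => "aj"
Result: bhehdjafaj

bhehdjafaj


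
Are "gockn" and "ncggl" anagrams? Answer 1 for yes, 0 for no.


Strings: "gockn", "ncggl"
Sorted first:  cgkno
Sorted second: cggln
Differ at position 2: 'k' vs 'g' => not anagrams

0


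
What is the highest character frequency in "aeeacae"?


Input: aeeacae
Character counts:
  'a': 3
  'c': 1
  'e': 3
Maximum frequency: 3

3


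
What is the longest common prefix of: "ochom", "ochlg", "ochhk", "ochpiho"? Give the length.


Words: ochom, ochlg, ochhk, ochpiho
  Position 0: all 'o' => match
  Position 1: all 'c' => match
  Position 2: all 'h' => match
  Position 3: ('o', 'l', 'h', 'p') => mismatch, stop
LCP = "och" (length 3)

3


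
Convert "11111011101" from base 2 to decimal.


Input: "11111011101" in base 2
Positional expansion:
  Digit '1' (value 1) x 2^10 = 1024
  Digit '1' (value 1) x 2^9 = 512
  Digit '1' (value 1) x 2^8 = 256
  Digit '1' (value 1) x 2^7 = 128
  Digit '1' (value 1) x 2^6 = 64
  Digit '0' (value 0) x 2^5 = 0
  Digit '1' (value 1) x 2^4 = 16
  Digit '1' (value 1) x 2^3 = 8
  Digit '1' (value 1) x 2^2 = 4
  Digit '0' (value 0) x 2^1 = 0
  Digit '1' (value 1) x 2^0 = 1
Sum = 2013

2013


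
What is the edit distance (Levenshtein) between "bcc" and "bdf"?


Computing edit distance: "bcc" -> "bdf"
DP table:
           b    d    f
      0    1    2    3
  b   1    0    1    2
  c   2    1    1    2
  c   3    2    2    2
Edit distance = dp[3][3] = 2

2


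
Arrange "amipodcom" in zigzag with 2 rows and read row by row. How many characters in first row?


Zigzag "amipodcom" into 2 rows:
Placing characters:
  'a' => row 0
  'm' => row 1
  'i' => row 0
  'p' => row 1
  'o' => row 0
  'd' => row 1
  'c' => row 0
  'o' => row 1
  'm' => row 0
Rows:
  Row 0: "aiocm"
  Row 1: "mpdo"
First row length: 5

5


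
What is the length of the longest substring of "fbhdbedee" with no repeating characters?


Input: "fbhdbedee"
Sliding window (track last position of each char):
  Position 0 ('f'): window [0,0] length 1 -- new best
  Position 1 ('b'): window [0,1] length 2 -- new best
  Position 2 ('h'): window [0,2] length 3 -- new best
  Position 3 ('d'): window [0,3] length 4 -- new best
  Position 4 ('b'): repeat (last at 1), move window start to 2
  Position 4 ('b'): window [2,4] length 3
  Position 5 ('e'): window [2,5] length 4
  Position 6 ('d'): repeat (last at 3), move window start to 4
  Position 6 ('d'): window [4,6] length 3
  Position 7 ('e'): repeat (last at 5), move window start to 6
  Position 7 ('e'): window [6,7] length 2
  Position 8 ('e'): repeat (last at 7), move window start to 8
  Position 8 ('e'): window [8,8] length 1
Longest substring with no repeats: "fbhd" with length 4

4


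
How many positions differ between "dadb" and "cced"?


Comparing "dadb" and "cced" position by position:
  Position 0: 'd' vs 'c' => DIFFER
  Position 1: 'a' vs 'c' => DIFFER
  Position 2: 'd' vs 'e' => DIFFER
  Position 3: 'b' vs 'd' => DIFFER
Positions that differ: 4

4


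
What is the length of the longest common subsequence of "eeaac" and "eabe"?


LCS of "eeaac" and "eabe"
DP table:
           e    a    b    e
      0    0    0    0    0
  e   0    1    1    1    1
  e   0    1    1    1    2
  a   0    1    2    2    2
  a   0    1    2    2    2
  c   0    1    2    2    2
LCS length = dp[5][4] = 2

2


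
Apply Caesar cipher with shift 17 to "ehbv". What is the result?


Caesar cipher: shift "ehbv" by 17
  'e' (pos 4) + 17 = pos 21 = 'v'
  'h' (pos 7) + 17 = pos 24 = 'y'
  'b' (pos 1) + 17 = pos 18 = 's'
  'v' (pos 21) + 17 = pos 12 = 'm'
Result: vysm

vysm


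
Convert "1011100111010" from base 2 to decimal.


Input: "1011100111010" in base 2
Positional expansion:
  Digit '1' (value 1) x 2^12 = 4096
  Digit '0' (value 0) x 2^11 = 0
  Digit '1' (value 1) x 2^10 = 1024
  Digit '1' (value 1) x 2^9 = 512
  Digit '1' (value 1) x 2^8 = 256
  Digit '0' (value 0) x 2^7 = 0
  Digit '0' (value 0) x 2^6 = 0
  Digit '1' (value 1) x 2^5 = 32
  Digit '1' (value 1) x 2^4 = 16
  Digit '1' (value 1) x 2^3 = 8
  Digit '0' (value 0) x 2^2 = 0
  Digit '1' (value 1) x 2^1 = 2
  Digit '0' (value 0) x 2^0 = 0
Sum = 5946

5946


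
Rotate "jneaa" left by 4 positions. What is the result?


Input: "jneaa", rotate left by 4
First 4 characters: "jnea"
Remaining characters: "a"
Concatenate remaining + first: "a" + "jnea" = "ajnea"

ajnea


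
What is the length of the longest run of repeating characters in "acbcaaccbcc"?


Input: "acbcaaccbcc"
Scanning for longest run:
  Position 1 ('c'): new char, reset run to 1
  Position 2 ('b'): new char, reset run to 1
  Position 3 ('c'): new char, reset run to 1
  Position 4 ('a'): new char, reset run to 1
  Position 5 ('a'): continues run of 'a', length=2
  Position 6 ('c'): new char, reset run to 1
  Position 7 ('c'): continues run of 'c', length=2
  Position 8 ('b'): new char, reset run to 1
  Position 9 ('c'): new char, reset run to 1
  Position 10 ('c'): continues run of 'c', length=2
Longest run: 'a' with length 2

2


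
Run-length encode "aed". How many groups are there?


Input: aed
Scanning for consecutive runs:
  Group 1: 'a' x 1 (positions 0-0)
  Group 2: 'e' x 1 (positions 1-1)
  Group 3: 'd' x 1 (positions 2-2)
Total groups: 3

3


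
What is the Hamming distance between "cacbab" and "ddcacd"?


Comparing "cacbab" and "ddcacd" position by position:
  Position 0: 'c' vs 'd' => differ
  Position 1: 'a' vs 'd' => differ
  Position 2: 'c' vs 'c' => same
  Position 3: 'b' vs 'a' => differ
  Position 4: 'a' vs 'c' => differ
  Position 5: 'b' vs 'd' => differ
Total differences (Hamming distance): 5

5


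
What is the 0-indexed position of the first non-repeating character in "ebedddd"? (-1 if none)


Input: ebedddd
Character frequencies:
  'b': 1
  'd': 4
  'e': 2
Scanning left to right for freq == 1:
  Position 0 ('e'): freq=2, skip
  Position 1 ('b'): unique! => answer = 1

1


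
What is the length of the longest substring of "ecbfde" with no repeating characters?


Input: "ecbfde"
Sliding window (track last position of each char):
  Position 0 ('e'): window [0,0] length 1 -- new best
  Position 1 ('c'): window [0,1] length 2 -- new best
  Position 2 ('b'): window [0,2] length 3 -- new best
  Position 3 ('f'): window [0,3] length 4 -- new best
  Position 4 ('d'): window [0,4] length 5 -- new best
  Position 5 ('e'): repeat (last at 0), move window start to 1
  Position 5 ('e'): window [1,5] length 5
Longest substring with no repeats: "ecbfd" with length 5

5


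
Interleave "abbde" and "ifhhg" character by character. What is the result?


Interleaving "abbde" and "ifhhg":
  Position 0: 'a' from first, 'i' from second => "ai"
  Position 1: 'b' from first, 'f' from second => "bf"
  Position 2: 'b' from first, 'h' from second => "bh"
  Position 3: 'd' from first, 'h' from second => "dh"
  Position 4: 'e' from first, 'g' from second => "eg"
Result: aibfbhdheg

aibfbhdheg


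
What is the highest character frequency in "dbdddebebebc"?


Input: dbdddebebebc
Character counts:
  'b': 4
  'c': 1
  'd': 4
  'e': 3
Maximum frequency: 4

4


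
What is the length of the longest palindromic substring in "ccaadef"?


Input: "ccaadef"
Checking substrings for palindromes:
  [0:2] "cc" (len 2) => palindrome
  [2:4] "aa" (len 2) => palindrome
Longest palindromic substring: "cc" with length 2

2


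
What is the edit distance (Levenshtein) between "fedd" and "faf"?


Computing edit distance: "fedd" -> "faf"
DP table:
           f    a    f
      0    1    2    3
  f   1    0    1    2
  e   2    1    1    2
  d   3    2    2    2
  d   4    3    3    3
Edit distance = dp[4][3] = 3

3


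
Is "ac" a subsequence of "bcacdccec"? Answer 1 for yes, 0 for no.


Check if "ac" is a subsequence of "bcacdccec"
Greedy scan:
  Position 0 ('b'): no match needed
  Position 1 ('c'): no match needed
  Position 2 ('a'): matches sub[0] = 'a'
  Position 3 ('c'): matches sub[1] = 'c'
  Position 4 ('d'): no match needed
  Position 5 ('c'): no match needed
  Position 6 ('c'): no match needed
  Position 7 ('e'): no match needed
  Position 8 ('c'): no match needed
All 2 characters matched => is a subsequence

1


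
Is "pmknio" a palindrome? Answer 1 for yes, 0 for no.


Input: pmknio
Reversed: oinkmp
  Compare pos 0 ('p') with pos 5 ('o'): MISMATCH
  Compare pos 1 ('m') with pos 4 ('i'): MISMATCH
  Compare pos 2 ('k') with pos 3 ('n'): MISMATCH
Result: not a palindrome

0


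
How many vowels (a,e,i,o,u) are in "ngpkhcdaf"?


Input: ngpkhcdaf
Checking each character:
  'n' at position 0: consonant
  'g' at position 1: consonant
  'p' at position 2: consonant
  'k' at position 3: consonant
  'h' at position 4: consonant
  'c' at position 5: consonant
  'd' at position 6: consonant
  'a' at position 7: vowel (running total: 1)
  'f' at position 8: consonant
Total vowels: 1

1


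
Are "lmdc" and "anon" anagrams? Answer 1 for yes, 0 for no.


Strings: "lmdc", "anon"
Sorted first:  cdlm
Sorted second: anno
Differ at position 0: 'c' vs 'a' => not anagrams

0


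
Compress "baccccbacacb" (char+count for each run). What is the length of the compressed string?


Input: baccccbacacb
Runs:
  'b' x 1 => "b1"
  'a' x 1 => "a1"
  'c' x 4 => "c4"
  'b' x 1 => "b1"
  'a' x 1 => "a1"
  'c' x 1 => "c1"
  'a' x 1 => "a1"
  'c' x 1 => "c1"
  'b' x 1 => "b1"
Compressed: "b1a1c4b1a1c1a1c1b1"
Compressed length: 18

18


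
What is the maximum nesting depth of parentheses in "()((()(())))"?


Input: "()((()(())))"
Tracking depth:
  Position 0 '(': depth becomes 1
  Position 1 ')': depth becomes 0
  Position 2 '(': depth becomes 1
  Position 3 '(': depth becomes 2
  Position 4 '(': depth becomes 3
  Position 5 ')': depth becomes 2
  Position 6 '(': depth becomes 3
  Position 7 '(': depth becomes 4
  Position 8 ')': depth becomes 3
  Position 9 ')': depth becomes 2
  Position 10 ')': depth becomes 1
  Position 11 ')': depth becomes 0
Maximum depth reached: 4

4


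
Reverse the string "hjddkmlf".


Input: hjddkmlf
Reading characters right to left:
  Position 7: 'f'
  Position 6: 'l'
  Position 5: 'm'
  Position 4: 'k'
  Position 3: 'd'
  Position 2: 'd'
  Position 1: 'j'
  Position 0: 'h'
Reversed: flmkddjh

flmkddjh


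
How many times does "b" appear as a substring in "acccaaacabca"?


Searching for "b" in "acccaaacabca"
Scanning each position:
  Position 0: "a" => no
  Position 1: "c" => no
  Position 2: "c" => no
  Position 3: "c" => no
  Position 4: "a" => no
  Position 5: "a" => no
  Position 6: "a" => no
  Position 7: "c" => no
  Position 8: "a" => no
  Position 9: "b" => MATCH
  Position 10: "c" => no
  Position 11: "a" => no
Total occurrences: 1

1


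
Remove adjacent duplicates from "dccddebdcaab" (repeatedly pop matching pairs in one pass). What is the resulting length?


Input: dccddebdcaab
Stack-based adjacent duplicate removal:
  Read 'd': push. Stack: d
  Read 'c': push. Stack: dc
  Read 'c': matches stack top 'c' => pop. Stack: d
  Read 'd': matches stack top 'd' => pop. Stack: (empty)
  Read 'd': push. Stack: d
  Read 'e': push. Stack: de
  Read 'b': push. Stack: deb
  Read 'd': push. Stack: debd
  Read 'c': push. Stack: debdc
  Read 'a': push. Stack: debdca
  Read 'a': matches stack top 'a' => pop. Stack: debdc
  Read 'b': push. Stack: debdcb
Final stack: "debdcb" (length 6)

6


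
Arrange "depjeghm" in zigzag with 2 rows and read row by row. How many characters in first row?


Zigzag "depjeghm" into 2 rows:
Placing characters:
  'd' => row 0
  'e' => row 1
  'p' => row 0
  'j' => row 1
  'e' => row 0
  'g' => row 1
  'h' => row 0
  'm' => row 1
Rows:
  Row 0: "dpeh"
  Row 1: "ejgm"
First row length: 4

4


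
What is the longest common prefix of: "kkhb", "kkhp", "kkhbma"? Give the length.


Words: kkhb, kkhp, kkhbma
  Position 0: all 'k' => match
  Position 1: all 'k' => match
  Position 2: all 'h' => match
  Position 3: ('b', 'p', 'b') => mismatch, stop
LCP = "kkh" (length 3)

3


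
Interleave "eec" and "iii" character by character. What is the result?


Interleaving "eec" and "iii":
  Position 0: 'e' from first, 'i' from second => "ei"
  Position 1: 'e' from first, 'i' from second => "ei"
  Position 2: 'c' from first, 'i' from second => "ci"
Result: eieici

eieici


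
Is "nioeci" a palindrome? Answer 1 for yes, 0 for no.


Input: nioeci
Reversed: iceoin
  Compare pos 0 ('n') with pos 5 ('i'): MISMATCH
  Compare pos 1 ('i') with pos 4 ('c'): MISMATCH
  Compare pos 2 ('o') with pos 3 ('e'): MISMATCH
Result: not a palindrome

0


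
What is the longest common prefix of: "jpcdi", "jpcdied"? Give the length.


Words: jpcdi, jpcdied
  Position 0: all 'j' => match
  Position 1: all 'p' => match
  Position 2: all 'c' => match
  Position 3: all 'd' => match
  Position 4: all 'i' => match
LCP = "jpcdi" (length 5)

5


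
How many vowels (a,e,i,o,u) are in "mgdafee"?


Input: mgdafee
Checking each character:
  'm' at position 0: consonant
  'g' at position 1: consonant
  'd' at position 2: consonant
  'a' at position 3: vowel (running total: 1)
  'f' at position 4: consonant
  'e' at position 5: vowel (running total: 2)
  'e' at position 6: vowel (running total: 3)
Total vowels: 3

3


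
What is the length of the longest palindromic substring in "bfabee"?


Input: "bfabee"
Checking substrings for palindromes:
  [4:6] "ee" (len 2) => palindrome
Longest palindromic substring: "ee" with length 2

2


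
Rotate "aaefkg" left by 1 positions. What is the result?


Input: "aaefkg", rotate left by 1
First 1 characters: "a"
Remaining characters: "aefkg"
Concatenate remaining + first: "aefkg" + "a" = "aefkga"

aefkga


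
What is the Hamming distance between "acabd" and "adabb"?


Comparing "acabd" and "adabb" position by position:
  Position 0: 'a' vs 'a' => same
  Position 1: 'c' vs 'd' => differ
  Position 2: 'a' vs 'a' => same
  Position 3: 'b' vs 'b' => same
  Position 4: 'd' vs 'b' => differ
Total differences (Hamming distance): 2

2


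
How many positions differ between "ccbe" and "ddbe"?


Comparing "ccbe" and "ddbe" position by position:
  Position 0: 'c' vs 'd' => DIFFER
  Position 1: 'c' vs 'd' => DIFFER
  Position 2: 'b' vs 'b' => same
  Position 3: 'e' vs 'e' => same
Positions that differ: 2

2


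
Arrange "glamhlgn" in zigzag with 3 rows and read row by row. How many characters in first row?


Zigzag "glamhlgn" into 3 rows:
Placing characters:
  'g' => row 0
  'l' => row 1
  'a' => row 2
  'm' => row 1
  'h' => row 0
  'l' => row 1
  'g' => row 2
  'n' => row 1
Rows:
  Row 0: "gh"
  Row 1: "lmln"
  Row 2: "ag"
First row length: 2

2


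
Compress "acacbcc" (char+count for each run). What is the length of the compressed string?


Input: acacbcc
Runs:
  'a' x 1 => "a1"
  'c' x 1 => "c1"
  'a' x 1 => "a1"
  'c' x 1 => "c1"
  'b' x 1 => "b1"
  'c' x 2 => "c2"
Compressed: "a1c1a1c1b1c2"
Compressed length: 12

12


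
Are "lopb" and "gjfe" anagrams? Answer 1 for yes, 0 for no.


Strings: "lopb", "gjfe"
Sorted first:  blop
Sorted second: efgj
Differ at position 0: 'b' vs 'e' => not anagrams

0


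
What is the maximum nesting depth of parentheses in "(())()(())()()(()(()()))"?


Input: "(())()(())()()(()(()()))"
Tracking depth:
  Position 0 '(': depth becomes 1
  Position 1 '(': depth becomes 2
  Position 2 ')': depth becomes 1
  Position 3 ')': depth becomes 0
  Position 4 '(': depth becomes 1
  Position 5 ')': depth becomes 0
  Position 6 '(': depth becomes 1
  Position 7 '(': depth becomes 2
  Position 8 ')': depth becomes 1
  Position 9 ')': depth becomes 0
  Position 10 '(': depth becomes 1
  Position 11 ')': depth becomes 0
  Position 12 '(': depth becomes 1
  Position 13 ')': depth becomes 0
  Position 14 '(': depth becomes 1
  Position 15 '(': depth becomes 2
  Position 16 ')': depth becomes 1
  Position 17 '(': depth becomes 2
  Position 18 '(': depth becomes 3
  Position 19 ')': depth becomes 2
  Position 20 '(': depth becomes 3
  Position 21 ')': depth becomes 2
  Position 22 ')': depth becomes 1
  Position 23 ')': depth becomes 0
Maximum depth reached: 3

3


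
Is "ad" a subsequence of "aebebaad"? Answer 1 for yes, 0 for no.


Check if "ad" is a subsequence of "aebebaad"
Greedy scan:
  Position 0 ('a'): matches sub[0] = 'a'
  Position 1 ('e'): no match needed
  Position 2 ('b'): no match needed
  Position 3 ('e'): no match needed
  Position 4 ('b'): no match needed
  Position 5 ('a'): no match needed
  Position 6 ('a'): no match needed
  Position 7 ('d'): matches sub[1] = 'd'
All 2 characters matched => is a subsequence

1


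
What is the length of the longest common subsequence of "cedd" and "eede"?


LCS of "cedd" and "eede"
DP table:
           e    e    d    e
      0    0    0    0    0
  c   0    0    0    0    0
  e   0    1    1    1    1
  d   0    1    1    2    2
  d   0    1    1    2    2
LCS length = dp[4][4] = 2

2


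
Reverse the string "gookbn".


Input: gookbn
Reading characters right to left:
  Position 5: 'n'
  Position 4: 'b'
  Position 3: 'k'
  Position 2: 'o'
  Position 1: 'o'
  Position 0: 'g'
Reversed: nbkoog

nbkoog


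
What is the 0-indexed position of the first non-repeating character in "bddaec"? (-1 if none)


Input: bddaec
Character frequencies:
  'a': 1
  'b': 1
  'c': 1
  'd': 2
  'e': 1
Scanning left to right for freq == 1:
  Position 0 ('b'): unique! => answer = 0

0


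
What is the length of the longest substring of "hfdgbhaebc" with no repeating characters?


Input: "hfdgbhaebc"
Sliding window (track last position of each char):
  Position 0 ('h'): window [0,0] length 1 -- new best
  Position 1 ('f'): window [0,1] length 2 -- new best
  Position 2 ('d'): window [0,2] length 3 -- new best
  Position 3 ('g'): window [0,3] length 4 -- new best
  Position 4 ('b'): window [0,4] length 5 -- new best
  Position 5 ('h'): repeat (last at 0), move window start to 1
  Position 5 ('h'): window [1,5] length 5
  Position 6 ('a'): window [1,6] length 6 -- new best
  Position 7 ('e'): window [1,7] length 7 -- new best
  Position 8 ('b'): repeat (last at 4), move window start to 5
  Position 8 ('b'): window [5,8] length 4
  Position 9 ('c'): window [5,9] length 5
Longest substring with no repeats: "fdgbhae" with length 7

7


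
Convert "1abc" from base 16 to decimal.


Input: "1abc" in base 16
Positional expansion:
  Digit '1' (value 1) x 16^3 = 4096
  Digit 'a' (value 10) x 16^2 = 2560
  Digit 'b' (value 11) x 16^1 = 176
  Digit 'c' (value 12) x 16^0 = 12
Sum = 6844

6844


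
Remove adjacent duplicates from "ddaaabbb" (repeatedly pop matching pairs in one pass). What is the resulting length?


Input: ddaaabbb
Stack-based adjacent duplicate removal:
  Read 'd': push. Stack: d
  Read 'd': matches stack top 'd' => pop. Stack: (empty)
  Read 'a': push. Stack: a
  Read 'a': matches stack top 'a' => pop. Stack: (empty)
  Read 'a': push. Stack: a
  Read 'b': push. Stack: ab
  Read 'b': matches stack top 'b' => pop. Stack: a
  Read 'b': push. Stack: ab
Final stack: "ab" (length 2)

2


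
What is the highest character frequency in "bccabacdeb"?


Input: bccabacdeb
Character counts:
  'a': 2
  'b': 3
  'c': 3
  'd': 1
  'e': 1
Maximum frequency: 3

3


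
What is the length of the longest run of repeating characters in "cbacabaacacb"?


Input: "cbacabaacacb"
Scanning for longest run:
  Position 1 ('b'): new char, reset run to 1
  Position 2 ('a'): new char, reset run to 1
  Position 3 ('c'): new char, reset run to 1
  Position 4 ('a'): new char, reset run to 1
  Position 5 ('b'): new char, reset run to 1
  Position 6 ('a'): new char, reset run to 1
  Position 7 ('a'): continues run of 'a', length=2
  Position 8 ('c'): new char, reset run to 1
  Position 9 ('a'): new char, reset run to 1
  Position 10 ('c'): new char, reset run to 1
  Position 11 ('b'): new char, reset run to 1
Longest run: 'a' with length 2

2


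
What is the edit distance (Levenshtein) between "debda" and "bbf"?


Computing edit distance: "debda" -> "bbf"
DP table:
           b    b    f
      0    1    2    3
  d   1    1    2    3
  e   2    2    2    3
  b   3    2    2    3
  d   4    3    3    3
  a   5    4    4    4
Edit distance = dp[5][3] = 4

4


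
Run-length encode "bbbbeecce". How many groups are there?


Input: bbbbeecce
Scanning for consecutive runs:
  Group 1: 'b' x 4 (positions 0-3)
  Group 2: 'e' x 2 (positions 4-5)
  Group 3: 'c' x 2 (positions 6-7)
  Group 4: 'e' x 1 (positions 8-8)
Total groups: 4

4


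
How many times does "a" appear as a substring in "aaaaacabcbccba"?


Searching for "a" in "aaaaacabcbccba"
Scanning each position:
  Position 0: "a" => MATCH
  Position 1: "a" => MATCH
  Position 2: "a" => MATCH
  Position 3: "a" => MATCH
  Position 4: "a" => MATCH
  Position 5: "c" => no
  Position 6: "a" => MATCH
  Position 7: "b" => no
  Position 8: "c" => no
  Position 9: "b" => no
  Position 10: "c" => no
  Position 11: "c" => no
  Position 12: "b" => no
  Position 13: "a" => MATCH
Total occurrences: 7

7


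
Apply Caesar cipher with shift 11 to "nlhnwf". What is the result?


Caesar cipher: shift "nlhnwf" by 11
  'n' (pos 13) + 11 = pos 24 = 'y'
  'l' (pos 11) + 11 = pos 22 = 'w'
  'h' (pos 7) + 11 = pos 18 = 's'
  'n' (pos 13) + 11 = pos 24 = 'y'
  'w' (pos 22) + 11 = pos 7 = 'h'
  'f' (pos 5) + 11 = pos 16 = 'q'
Result: ywsyhq

ywsyhq


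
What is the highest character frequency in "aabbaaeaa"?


Input: aabbaaeaa
Character counts:
  'a': 6
  'b': 2
  'e': 1
Maximum frequency: 6

6


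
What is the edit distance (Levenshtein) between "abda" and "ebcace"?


Computing edit distance: "abda" -> "ebcace"
DP table:
           e    b    c    a    c    e
      0    1    2    3    4    5    6
  a   1    1    2    3    3    4    5
  b   2    2    1    2    3    4    5
  d   3    3    2    2    3    4    5
  a   4    4    3    3    2    3    4
Edit distance = dp[4][6] = 4

4


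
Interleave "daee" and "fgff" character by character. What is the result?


Interleaving "daee" and "fgff":
  Position 0: 'd' from first, 'f' from second => "df"
  Position 1: 'a' from first, 'g' from second => "ag"
  Position 2: 'e' from first, 'f' from second => "ef"
  Position 3: 'e' from first, 'f' from second => "ef"
Result: dfagefef

dfagefef


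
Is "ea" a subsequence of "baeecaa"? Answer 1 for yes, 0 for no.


Check if "ea" is a subsequence of "baeecaa"
Greedy scan:
  Position 0 ('b'): no match needed
  Position 1 ('a'): no match needed
  Position 2 ('e'): matches sub[0] = 'e'
  Position 3 ('e'): no match needed
  Position 4 ('c'): no match needed
  Position 5 ('a'): matches sub[1] = 'a'
  Position 6 ('a'): no match needed
All 2 characters matched => is a subsequence

1


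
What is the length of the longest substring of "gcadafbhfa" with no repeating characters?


Input: "gcadafbhfa"
Sliding window (track last position of each char):
  Position 0 ('g'): window [0,0] length 1 -- new best
  Position 1 ('c'): window [0,1] length 2 -- new best
  Position 2 ('a'): window [0,2] length 3 -- new best
  Position 3 ('d'): window [0,3] length 4 -- new best
  Position 4 ('a'): repeat (last at 2), move window start to 3
  Position 4 ('a'): window [3,4] length 2
  Position 5 ('f'): window [3,5] length 3
  Position 6 ('b'): window [3,6] length 4
  Position 7 ('h'): window [3,7] length 5 -- new best
  Position 8 ('f'): repeat (last at 5), move window start to 6
  Position 8 ('f'): window [6,8] length 3
  Position 9 ('a'): window [6,9] length 4
Longest substring with no repeats: "dafbh" with length 5

5


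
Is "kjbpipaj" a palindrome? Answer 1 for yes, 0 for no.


Input: kjbpipaj
Reversed: japipbjk
  Compare pos 0 ('k') with pos 7 ('j'): MISMATCH
  Compare pos 1 ('j') with pos 6 ('a'): MISMATCH
  Compare pos 2 ('b') with pos 5 ('p'): MISMATCH
  Compare pos 3 ('p') with pos 4 ('i'): MISMATCH
Result: not a palindrome

0


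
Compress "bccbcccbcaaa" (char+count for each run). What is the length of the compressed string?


Input: bccbcccbcaaa
Runs:
  'b' x 1 => "b1"
  'c' x 2 => "c2"
  'b' x 1 => "b1"
  'c' x 3 => "c3"
  'b' x 1 => "b1"
  'c' x 1 => "c1"
  'a' x 3 => "a3"
Compressed: "b1c2b1c3b1c1a3"
Compressed length: 14

14


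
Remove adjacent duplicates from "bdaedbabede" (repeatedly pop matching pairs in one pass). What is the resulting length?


Input: bdaedbabede
Stack-based adjacent duplicate removal:
  Read 'b': push. Stack: b
  Read 'd': push. Stack: bd
  Read 'a': push. Stack: bda
  Read 'e': push. Stack: bdae
  Read 'd': push. Stack: bdaed
  Read 'b': push. Stack: bdaedb
  Read 'a': push. Stack: bdaedba
  Read 'b': push. Stack: bdaedbab
  Read 'e': push. Stack: bdaedbabe
  Read 'd': push. Stack: bdaedbabed
  Read 'e': push. Stack: bdaedbabede
Final stack: "bdaedbabede" (length 11)

11


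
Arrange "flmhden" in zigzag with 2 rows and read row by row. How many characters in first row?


Zigzag "flmhden" into 2 rows:
Placing characters:
  'f' => row 0
  'l' => row 1
  'm' => row 0
  'h' => row 1
  'd' => row 0
  'e' => row 1
  'n' => row 0
Rows:
  Row 0: "fmdn"
  Row 1: "lhe"
First row length: 4

4


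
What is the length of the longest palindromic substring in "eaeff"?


Input: "eaeff"
Checking substrings for palindromes:
  [0:3] "eae" (len 3) => palindrome
  [3:5] "ff" (len 2) => palindrome
Longest palindromic substring: "eae" with length 3

3


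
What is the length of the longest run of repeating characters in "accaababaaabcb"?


Input: "accaababaaabcb"
Scanning for longest run:
  Position 1 ('c'): new char, reset run to 1
  Position 2 ('c'): continues run of 'c', length=2
  Position 3 ('a'): new char, reset run to 1
  Position 4 ('a'): continues run of 'a', length=2
  Position 5 ('b'): new char, reset run to 1
  Position 6 ('a'): new char, reset run to 1
  Position 7 ('b'): new char, reset run to 1
  Position 8 ('a'): new char, reset run to 1
  Position 9 ('a'): continues run of 'a', length=2
  Position 10 ('a'): continues run of 'a', length=3
  Position 11 ('b'): new char, reset run to 1
  Position 12 ('c'): new char, reset run to 1
  Position 13 ('b'): new char, reset run to 1
Longest run: 'a' with length 3

3


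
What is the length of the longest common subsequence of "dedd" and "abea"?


LCS of "dedd" and "abea"
DP table:
           a    b    e    a
      0    0    0    0    0
  d   0    0    0    0    0
  e   0    0    0    1    1
  d   0    0    0    1    1
  d   0    0    0    1    1
LCS length = dp[4][4] = 1

1


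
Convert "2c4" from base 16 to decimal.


Input: "2c4" in base 16
Positional expansion:
  Digit '2' (value 2) x 16^2 = 512
  Digit 'c' (value 12) x 16^1 = 192
  Digit '4' (value 4) x 16^0 = 4
Sum = 708

708


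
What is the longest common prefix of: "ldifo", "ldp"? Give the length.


Words: ldifo, ldp
  Position 0: all 'l' => match
  Position 1: all 'd' => match
  Position 2: ('i', 'p') => mismatch, stop
LCP = "ld" (length 2)

2


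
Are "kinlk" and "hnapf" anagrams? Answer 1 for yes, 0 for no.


Strings: "kinlk", "hnapf"
Sorted first:  ikkln
Sorted second: afhnp
Differ at position 0: 'i' vs 'a' => not anagrams

0


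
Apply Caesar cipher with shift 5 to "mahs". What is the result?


Caesar cipher: shift "mahs" by 5
  'm' (pos 12) + 5 = pos 17 = 'r'
  'a' (pos 0) + 5 = pos 5 = 'f'
  'h' (pos 7) + 5 = pos 12 = 'm'
  's' (pos 18) + 5 = pos 23 = 'x'
Result: rfmx

rfmx


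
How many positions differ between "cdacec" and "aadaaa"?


Comparing "cdacec" and "aadaaa" position by position:
  Position 0: 'c' vs 'a' => DIFFER
  Position 1: 'd' vs 'a' => DIFFER
  Position 2: 'a' vs 'd' => DIFFER
  Position 3: 'c' vs 'a' => DIFFER
  Position 4: 'e' vs 'a' => DIFFER
  Position 5: 'c' vs 'a' => DIFFER
Positions that differ: 6

6


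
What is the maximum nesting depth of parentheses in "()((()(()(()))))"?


Input: "()((()(()(()))))"
Tracking depth:
  Position 0 '(': depth becomes 1
  Position 1 ')': depth becomes 0
  Position 2 '(': depth becomes 1
  Position 3 '(': depth becomes 2
  Position 4 '(': depth becomes 3
  Position 5 ')': depth becomes 2
  Position 6 '(': depth becomes 3
  Position 7 '(': depth becomes 4
  Position 8 ')': depth becomes 3
  Position 9 '(': depth becomes 4
  Position 10 '(': depth becomes 5
  Position 11 ')': depth becomes 4
  Position 12 ')': depth becomes 3
  Position 13 ')': depth becomes 2
  Position 14 ')': depth becomes 1
  Position 15 ')': depth becomes 0
Maximum depth reached: 5

5
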